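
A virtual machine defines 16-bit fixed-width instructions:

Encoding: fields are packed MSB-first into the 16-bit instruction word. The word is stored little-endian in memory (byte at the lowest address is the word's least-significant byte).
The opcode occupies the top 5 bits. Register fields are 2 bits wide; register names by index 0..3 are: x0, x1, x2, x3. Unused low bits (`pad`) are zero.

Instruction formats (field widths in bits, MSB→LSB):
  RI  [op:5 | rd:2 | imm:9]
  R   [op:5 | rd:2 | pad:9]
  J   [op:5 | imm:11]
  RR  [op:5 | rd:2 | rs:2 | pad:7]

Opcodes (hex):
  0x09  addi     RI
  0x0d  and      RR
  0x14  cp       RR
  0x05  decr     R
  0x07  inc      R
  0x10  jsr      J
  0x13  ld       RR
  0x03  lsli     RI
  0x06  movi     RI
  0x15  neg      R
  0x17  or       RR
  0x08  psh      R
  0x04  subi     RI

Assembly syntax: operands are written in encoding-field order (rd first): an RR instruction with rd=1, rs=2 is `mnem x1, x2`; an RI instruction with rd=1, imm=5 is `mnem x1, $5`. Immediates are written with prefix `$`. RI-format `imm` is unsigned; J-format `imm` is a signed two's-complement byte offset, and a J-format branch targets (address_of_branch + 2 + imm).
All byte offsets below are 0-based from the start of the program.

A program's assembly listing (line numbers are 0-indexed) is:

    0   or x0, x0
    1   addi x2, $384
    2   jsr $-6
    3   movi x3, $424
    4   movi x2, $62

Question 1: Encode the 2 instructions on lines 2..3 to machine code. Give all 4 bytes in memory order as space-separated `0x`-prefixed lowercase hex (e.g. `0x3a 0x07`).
line 2 (jsr): pack op=0x10:5|imm=-6:11 = 0x87fa; little→ fa 87
line 3 (movi): pack op=0x6:5|rd=3:2|imm=424:9 = 0x37a8; little→ a8 37

0xfa 0x87 0xa8 0x37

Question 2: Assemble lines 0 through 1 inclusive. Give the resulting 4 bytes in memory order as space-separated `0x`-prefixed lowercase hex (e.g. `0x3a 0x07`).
line 0 (or): pack op=0x17:5|rd=0:2|rs=0:2|pad=0:7 = 0xb800; little→ 00 b8
line 1 (addi): pack op=0x9:5|rd=2:2|imm=384:9 = 0x4d80; little→ 80 4d

0x00 0xb8 0x80 0x4d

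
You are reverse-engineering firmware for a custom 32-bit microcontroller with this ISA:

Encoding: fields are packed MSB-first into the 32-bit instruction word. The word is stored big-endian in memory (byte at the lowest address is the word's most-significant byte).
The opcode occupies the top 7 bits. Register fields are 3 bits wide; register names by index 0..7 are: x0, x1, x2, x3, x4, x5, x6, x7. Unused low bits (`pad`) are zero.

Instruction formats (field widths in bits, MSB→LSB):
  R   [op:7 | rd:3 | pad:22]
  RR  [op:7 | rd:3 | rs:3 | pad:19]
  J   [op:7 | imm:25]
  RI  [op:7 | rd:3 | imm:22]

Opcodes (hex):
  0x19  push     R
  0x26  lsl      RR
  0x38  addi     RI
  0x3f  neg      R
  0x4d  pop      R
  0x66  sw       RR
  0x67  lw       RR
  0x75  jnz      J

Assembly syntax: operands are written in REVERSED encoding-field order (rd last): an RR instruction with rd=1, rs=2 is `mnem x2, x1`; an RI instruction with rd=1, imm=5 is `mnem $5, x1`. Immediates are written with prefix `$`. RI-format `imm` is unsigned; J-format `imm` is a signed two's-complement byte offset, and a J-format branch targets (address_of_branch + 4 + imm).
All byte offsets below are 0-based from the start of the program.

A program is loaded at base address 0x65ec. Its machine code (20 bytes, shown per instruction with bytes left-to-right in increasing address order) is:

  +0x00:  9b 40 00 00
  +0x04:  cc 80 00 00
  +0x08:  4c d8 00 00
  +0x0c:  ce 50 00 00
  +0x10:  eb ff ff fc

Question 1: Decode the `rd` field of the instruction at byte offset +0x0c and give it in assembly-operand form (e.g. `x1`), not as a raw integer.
x1

+0x0c: ce 50 00 00 ⇒ word 0xce500000 (big)
  op=0xce500000>>25=0x67 ⇒ lw (RR)
  [24:22] rd=1 = x1
  [21:19] rs=2 = x2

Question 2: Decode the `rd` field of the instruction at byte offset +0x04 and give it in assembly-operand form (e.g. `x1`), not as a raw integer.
+0x04: cc 80 00 00 ⇒ word 0xcc800000 (big)
  opcode bits[31:25]=0x66: sw/RR
  [24:22] rd=2 = x2
  [21:19] rs=0 = x0

x2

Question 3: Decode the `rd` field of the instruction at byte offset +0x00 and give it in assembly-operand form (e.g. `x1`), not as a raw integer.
x5

off 0x00: read 9b 40 00 00 as big → 0x9b400000
  opcode bits[31:25]=0x4d: pop/R
  rd@[24:22]=0x5 ⇒ x5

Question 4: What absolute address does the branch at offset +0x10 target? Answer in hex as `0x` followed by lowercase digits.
+0x10: eb ff ff fc ⇒ word 0xebfffffc (big)
  op=0xebfffffc>>25=0x75 ⇒ jnz (J)
  [24:0] imm=33554428 (s25→-4) = $-4
  target = base 0x65ec + off 0x10 + 4 + imm -4 = 0x65fc

0x65fc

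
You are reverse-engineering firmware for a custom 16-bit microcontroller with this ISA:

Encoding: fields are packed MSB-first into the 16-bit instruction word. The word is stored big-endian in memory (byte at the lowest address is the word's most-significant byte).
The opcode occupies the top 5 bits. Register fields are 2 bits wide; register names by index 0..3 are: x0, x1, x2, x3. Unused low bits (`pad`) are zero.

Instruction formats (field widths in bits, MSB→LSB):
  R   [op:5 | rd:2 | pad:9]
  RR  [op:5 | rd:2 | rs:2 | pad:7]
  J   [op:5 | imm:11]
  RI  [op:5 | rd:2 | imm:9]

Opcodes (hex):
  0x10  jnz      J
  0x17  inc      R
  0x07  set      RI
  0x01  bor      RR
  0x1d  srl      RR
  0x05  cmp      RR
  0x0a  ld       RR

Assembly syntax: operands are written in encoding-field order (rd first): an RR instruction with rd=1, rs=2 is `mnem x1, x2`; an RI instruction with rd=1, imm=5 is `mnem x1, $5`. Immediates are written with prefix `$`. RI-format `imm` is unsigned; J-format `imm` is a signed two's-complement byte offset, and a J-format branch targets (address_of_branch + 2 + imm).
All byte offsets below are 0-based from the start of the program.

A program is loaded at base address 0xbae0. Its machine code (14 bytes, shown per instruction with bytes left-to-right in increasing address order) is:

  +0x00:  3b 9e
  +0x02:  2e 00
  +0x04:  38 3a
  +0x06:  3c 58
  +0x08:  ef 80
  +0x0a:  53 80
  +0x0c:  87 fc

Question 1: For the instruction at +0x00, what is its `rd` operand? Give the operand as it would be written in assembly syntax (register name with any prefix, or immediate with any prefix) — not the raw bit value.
@+00  big-endian(3b 9e) = 0x3b9e
  top 5b → 0x7 → set [RI]
  [10:9] rd=1 = x1
  [8:0] imm=414 = $414

x1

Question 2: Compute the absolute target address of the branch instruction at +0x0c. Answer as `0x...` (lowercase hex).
+0x0c: 87 fc ⇒ word 0x87fc (big)
  top 5b → 0x10 → jnz [J]
  [10:0] imm=2044 (s11→-4) = $-4
  target = base 0xbae0 + off 0x0c + 2 + imm -4 = 0xbaea

0xbaea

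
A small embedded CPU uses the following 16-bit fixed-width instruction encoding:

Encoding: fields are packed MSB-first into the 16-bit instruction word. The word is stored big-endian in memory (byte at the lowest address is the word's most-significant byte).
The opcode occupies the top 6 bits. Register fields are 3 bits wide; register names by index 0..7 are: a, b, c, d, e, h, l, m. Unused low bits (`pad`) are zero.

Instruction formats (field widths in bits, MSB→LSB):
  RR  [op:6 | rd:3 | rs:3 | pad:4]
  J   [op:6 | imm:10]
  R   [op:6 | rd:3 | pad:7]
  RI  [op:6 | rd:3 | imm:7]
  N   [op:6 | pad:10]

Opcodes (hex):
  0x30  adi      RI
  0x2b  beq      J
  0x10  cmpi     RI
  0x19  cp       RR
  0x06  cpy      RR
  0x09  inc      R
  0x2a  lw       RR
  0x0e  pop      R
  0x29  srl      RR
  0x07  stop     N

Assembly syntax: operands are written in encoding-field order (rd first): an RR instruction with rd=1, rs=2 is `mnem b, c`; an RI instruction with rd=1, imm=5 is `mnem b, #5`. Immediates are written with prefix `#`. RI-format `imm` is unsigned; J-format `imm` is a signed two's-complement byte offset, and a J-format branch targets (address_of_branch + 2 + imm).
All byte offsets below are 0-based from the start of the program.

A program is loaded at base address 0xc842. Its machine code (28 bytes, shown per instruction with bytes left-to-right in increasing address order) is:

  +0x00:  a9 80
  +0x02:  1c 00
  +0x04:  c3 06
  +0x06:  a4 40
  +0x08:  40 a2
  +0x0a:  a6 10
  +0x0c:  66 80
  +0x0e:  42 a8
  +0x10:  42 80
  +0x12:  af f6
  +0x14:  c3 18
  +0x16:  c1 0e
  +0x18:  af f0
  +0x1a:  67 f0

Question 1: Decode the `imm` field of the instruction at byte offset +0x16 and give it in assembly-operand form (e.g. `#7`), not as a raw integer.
+0x16: c1 0e ⇒ word 0xc10e (big)
  opcode bits[15:10]=0x30: adi/RI
  [9:7] rd=2 = c
  [6:0] imm=14 = #14

#14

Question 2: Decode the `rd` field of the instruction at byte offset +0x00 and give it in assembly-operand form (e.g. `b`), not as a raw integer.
[00] a9 80 → 0xa980
  opcode bits[15:10]=0x2a: lw/RR
  rd: (w>>7)&0x7=0x3 → d
  rs: (w>>4)&0x7=0x0 → a

d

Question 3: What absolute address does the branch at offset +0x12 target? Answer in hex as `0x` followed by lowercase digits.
0xc84c

off 0x12: read af f6 as big → 0xaff6
  op=0xaff6>>10=0x2b ⇒ beq (J)
  [9:0] imm=1014 (s10→-10) = #-10
  target = base 0xc842 + off 0x12 + 2 + imm -10 = 0xc84c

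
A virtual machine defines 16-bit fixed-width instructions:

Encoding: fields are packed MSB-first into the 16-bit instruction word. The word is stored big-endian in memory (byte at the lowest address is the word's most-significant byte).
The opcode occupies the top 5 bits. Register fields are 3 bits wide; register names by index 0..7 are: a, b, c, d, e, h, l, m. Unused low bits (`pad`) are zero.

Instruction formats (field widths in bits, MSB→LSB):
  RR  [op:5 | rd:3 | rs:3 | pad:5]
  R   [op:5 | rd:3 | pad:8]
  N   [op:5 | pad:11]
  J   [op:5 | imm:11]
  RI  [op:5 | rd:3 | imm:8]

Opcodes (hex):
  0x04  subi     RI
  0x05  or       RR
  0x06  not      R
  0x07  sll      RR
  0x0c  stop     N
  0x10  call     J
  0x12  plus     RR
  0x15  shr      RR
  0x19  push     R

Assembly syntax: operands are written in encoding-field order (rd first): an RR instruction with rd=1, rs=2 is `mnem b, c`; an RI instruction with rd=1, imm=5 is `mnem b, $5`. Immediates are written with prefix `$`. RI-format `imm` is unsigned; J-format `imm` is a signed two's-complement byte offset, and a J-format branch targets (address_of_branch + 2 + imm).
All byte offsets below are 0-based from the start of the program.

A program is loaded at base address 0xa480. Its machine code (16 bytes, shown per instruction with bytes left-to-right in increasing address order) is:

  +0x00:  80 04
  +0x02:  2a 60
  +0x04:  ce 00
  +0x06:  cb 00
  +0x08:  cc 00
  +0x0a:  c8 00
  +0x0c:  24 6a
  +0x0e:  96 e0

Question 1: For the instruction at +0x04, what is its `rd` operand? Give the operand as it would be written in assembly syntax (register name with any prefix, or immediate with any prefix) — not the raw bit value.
l

[04] ce 00 → 0xce00
  top 5b → 0x19 → push [R]
  [10:8] rd=6 = l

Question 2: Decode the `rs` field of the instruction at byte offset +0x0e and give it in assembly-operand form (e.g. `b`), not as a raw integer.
m

+0x0e: 96 e0 ⇒ word 0x96e0 (big)
  opcode bits[15:11]=0x12: plus/RR
  [10:8] rd=6 = l
  [7:5] rs=7 = m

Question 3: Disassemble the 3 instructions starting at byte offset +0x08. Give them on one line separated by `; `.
push e; push a; subi e, $106

@+08  big-endian(cc 00) = 0xcc00
  opcode bits[15:11]=0x19: push/R
  rd@[10:8]=0x4 ⇒ e
@+0a  big-endian(c8 00) = 0xc800
  opcode bits[15:11]=0x19: push/R
  rd@[10:8]=0x0 ⇒ a
@+0c  big-endian(24 6a) = 0x246a
  opcode bits[15:11]=0x4: subi/RI
  rd@[10:8]=0x4 ⇒ e
  imm@[7:0]=0x6a ⇒ $106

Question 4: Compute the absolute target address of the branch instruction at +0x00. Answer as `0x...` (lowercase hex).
0xa486

+0x00: 80 04 ⇒ word 0x8004 (big)
  top 5b → 0x10 → call [J]
  imm: (w>>0)&0x7ff=0x4 → $4
  target = base 0xa480 + off 0x00 + 2 + imm 4 = 0xa486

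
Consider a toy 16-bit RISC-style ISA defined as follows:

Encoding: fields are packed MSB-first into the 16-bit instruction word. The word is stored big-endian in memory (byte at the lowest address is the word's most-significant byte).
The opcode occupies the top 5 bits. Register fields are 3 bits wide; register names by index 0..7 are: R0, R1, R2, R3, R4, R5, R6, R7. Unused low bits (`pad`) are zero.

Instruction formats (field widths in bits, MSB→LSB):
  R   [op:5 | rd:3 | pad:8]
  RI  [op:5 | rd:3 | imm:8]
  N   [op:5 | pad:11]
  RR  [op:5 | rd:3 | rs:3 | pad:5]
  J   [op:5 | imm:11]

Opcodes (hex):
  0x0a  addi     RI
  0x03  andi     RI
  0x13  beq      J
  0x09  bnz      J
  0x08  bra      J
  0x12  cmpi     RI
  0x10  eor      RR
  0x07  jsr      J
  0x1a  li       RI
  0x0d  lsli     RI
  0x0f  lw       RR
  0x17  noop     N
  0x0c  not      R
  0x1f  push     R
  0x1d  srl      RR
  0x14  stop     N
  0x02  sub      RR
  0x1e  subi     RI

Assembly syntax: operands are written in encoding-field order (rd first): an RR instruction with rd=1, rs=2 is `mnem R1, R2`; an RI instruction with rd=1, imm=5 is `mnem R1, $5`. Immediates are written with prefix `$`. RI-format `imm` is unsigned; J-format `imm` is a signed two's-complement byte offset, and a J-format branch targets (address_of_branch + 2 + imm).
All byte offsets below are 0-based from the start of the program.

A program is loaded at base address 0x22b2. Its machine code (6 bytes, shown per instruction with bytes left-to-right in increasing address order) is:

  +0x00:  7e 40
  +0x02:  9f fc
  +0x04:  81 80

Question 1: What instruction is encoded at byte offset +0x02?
@+02  big-endian(9f fc) = 0x9ffc
  op=0x9ffc>>11=0x13 ⇒ beq (J)
  imm@[10:0]=0x7fc (s11→-4) ⇒ $-4

beq $-4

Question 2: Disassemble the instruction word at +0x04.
eor R1, R4

[04] 81 80 → 0x8180
  top 5b → 0x10 → eor [RR]
  rd@[10:8]=0x1 ⇒ R1
  rs@[7:5]=0x4 ⇒ R4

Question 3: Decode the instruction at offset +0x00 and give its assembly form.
lw R6, R2

[00] 7e 40 → 0x7e40
  opcode bits[15:11]=0xf: lw/RR
  rd: (w>>8)&0x7=0x6 → R6
  rs: (w>>5)&0x7=0x2 → R2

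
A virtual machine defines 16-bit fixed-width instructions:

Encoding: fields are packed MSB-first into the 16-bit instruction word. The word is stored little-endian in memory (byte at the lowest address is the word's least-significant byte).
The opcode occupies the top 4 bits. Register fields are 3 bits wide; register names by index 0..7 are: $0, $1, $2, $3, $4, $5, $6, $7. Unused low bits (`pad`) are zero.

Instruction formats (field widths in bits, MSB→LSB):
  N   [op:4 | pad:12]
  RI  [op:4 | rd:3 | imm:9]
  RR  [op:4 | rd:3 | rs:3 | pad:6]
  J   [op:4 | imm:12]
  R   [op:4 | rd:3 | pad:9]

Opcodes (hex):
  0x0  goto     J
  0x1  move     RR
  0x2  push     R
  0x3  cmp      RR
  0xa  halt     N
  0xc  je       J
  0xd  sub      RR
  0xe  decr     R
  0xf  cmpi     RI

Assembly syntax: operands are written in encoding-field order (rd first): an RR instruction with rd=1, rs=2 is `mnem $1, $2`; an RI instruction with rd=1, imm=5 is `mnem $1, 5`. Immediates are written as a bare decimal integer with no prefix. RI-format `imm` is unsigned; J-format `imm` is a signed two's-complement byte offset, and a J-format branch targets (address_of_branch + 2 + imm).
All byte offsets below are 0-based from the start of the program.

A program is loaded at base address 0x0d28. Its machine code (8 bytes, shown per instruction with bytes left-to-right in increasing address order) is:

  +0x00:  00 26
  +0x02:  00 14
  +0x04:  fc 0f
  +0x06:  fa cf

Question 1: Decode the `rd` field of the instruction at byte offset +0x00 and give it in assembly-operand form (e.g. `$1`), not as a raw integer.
+0x00: 00 26 ⇒ word 0x2600 (little)
  opcode bits[15:12]=0x2: push/R
  rd: (w>>9)&0x7=0x3 → $3

$3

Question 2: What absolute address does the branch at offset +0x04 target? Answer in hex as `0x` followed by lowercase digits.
0x0d2a

+0x04: fc 0f ⇒ word 0x0ffc (little)
  top 4b → 0x0 → goto [J]
  [11:0] imm=4092 (s12→-4) = -4
  target = base 0x0d28 + off 0x04 + 2 + imm -4 = 0x0d2a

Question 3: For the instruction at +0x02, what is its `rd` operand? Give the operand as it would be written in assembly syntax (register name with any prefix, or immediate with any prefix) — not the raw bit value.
$2

@+02  little-endian(00 14) = 0x1400
  opcode bits[15:12]=0x1: move/RR
  rd: (w>>9)&0x7=0x2 → $2
  rs: (w>>6)&0x7=0x0 → $0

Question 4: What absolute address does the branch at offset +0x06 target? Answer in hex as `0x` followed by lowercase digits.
0x0d2a

[06] fa cf → 0xcffa
  opcode bits[15:12]=0xc: je/J
  [11:0] imm=4090 (s12→-6) = -6
  target = base 0x0d28 + off 0x06 + 2 + imm -6 = 0x0d2a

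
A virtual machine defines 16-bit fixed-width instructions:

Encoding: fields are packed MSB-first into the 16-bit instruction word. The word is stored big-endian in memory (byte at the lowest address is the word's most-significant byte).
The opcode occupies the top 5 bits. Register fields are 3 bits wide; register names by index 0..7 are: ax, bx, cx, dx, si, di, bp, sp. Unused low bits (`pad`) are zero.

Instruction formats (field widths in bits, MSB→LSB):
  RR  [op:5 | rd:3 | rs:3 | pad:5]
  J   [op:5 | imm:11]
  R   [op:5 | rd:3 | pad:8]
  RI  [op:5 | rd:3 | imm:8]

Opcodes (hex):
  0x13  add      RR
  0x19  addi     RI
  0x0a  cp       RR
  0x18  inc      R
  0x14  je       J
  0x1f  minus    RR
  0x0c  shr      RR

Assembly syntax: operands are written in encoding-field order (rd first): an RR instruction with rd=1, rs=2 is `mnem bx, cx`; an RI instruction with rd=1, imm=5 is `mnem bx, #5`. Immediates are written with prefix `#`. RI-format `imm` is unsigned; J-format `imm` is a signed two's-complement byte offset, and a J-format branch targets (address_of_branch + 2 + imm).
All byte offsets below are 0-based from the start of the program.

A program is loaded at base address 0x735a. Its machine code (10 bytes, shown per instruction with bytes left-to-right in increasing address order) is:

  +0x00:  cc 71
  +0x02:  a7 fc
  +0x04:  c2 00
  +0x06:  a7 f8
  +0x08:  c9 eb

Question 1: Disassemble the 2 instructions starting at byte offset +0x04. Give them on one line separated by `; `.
inc cx; je #-8

off 0x04: read c2 00 as big → 0xc200
  op=0xc200>>11=0x18 ⇒ inc (R)
  [10:8] rd=2 = cx
off 0x06: read a7 f8 as big → 0xa7f8
  op=0xa7f8>>11=0x14 ⇒ je (J)
  [10:0] imm=2040 (s11→-8) = #-8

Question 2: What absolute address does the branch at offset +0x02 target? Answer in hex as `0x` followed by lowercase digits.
0x735a

off 0x02: read a7 fc as big → 0xa7fc
  op=0xa7fc>>11=0x14 ⇒ je (J)
  imm@[10:0]=0x7fc (s11→-4) ⇒ #-4
  target = base 0x735a + off 0x02 + 2 + imm -4 = 0x735a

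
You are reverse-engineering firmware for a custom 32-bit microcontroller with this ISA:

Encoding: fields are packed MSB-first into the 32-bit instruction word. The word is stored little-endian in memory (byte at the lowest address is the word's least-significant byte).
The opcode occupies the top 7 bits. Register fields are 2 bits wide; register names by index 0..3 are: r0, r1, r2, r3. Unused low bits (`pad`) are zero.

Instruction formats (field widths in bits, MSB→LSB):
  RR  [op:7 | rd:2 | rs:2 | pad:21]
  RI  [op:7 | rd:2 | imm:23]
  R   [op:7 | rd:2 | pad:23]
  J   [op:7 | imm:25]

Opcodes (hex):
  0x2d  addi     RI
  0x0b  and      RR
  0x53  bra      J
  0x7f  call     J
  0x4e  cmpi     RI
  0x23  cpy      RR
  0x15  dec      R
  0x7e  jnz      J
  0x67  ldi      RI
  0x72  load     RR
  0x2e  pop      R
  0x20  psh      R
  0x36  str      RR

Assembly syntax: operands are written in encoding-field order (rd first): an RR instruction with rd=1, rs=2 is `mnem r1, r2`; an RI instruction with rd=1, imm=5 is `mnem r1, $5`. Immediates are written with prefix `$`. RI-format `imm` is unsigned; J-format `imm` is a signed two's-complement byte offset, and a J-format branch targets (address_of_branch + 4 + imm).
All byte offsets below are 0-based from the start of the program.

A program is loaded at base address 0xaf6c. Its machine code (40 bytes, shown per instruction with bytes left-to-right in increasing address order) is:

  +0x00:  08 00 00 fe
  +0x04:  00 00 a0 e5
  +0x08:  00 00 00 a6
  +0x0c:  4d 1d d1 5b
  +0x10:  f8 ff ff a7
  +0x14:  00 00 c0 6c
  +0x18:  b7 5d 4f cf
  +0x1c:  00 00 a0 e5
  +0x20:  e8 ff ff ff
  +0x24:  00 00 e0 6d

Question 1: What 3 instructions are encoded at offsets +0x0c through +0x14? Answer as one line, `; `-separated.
addi r3, $5315917; bra $-8; str r1, r2

off 0x0c: read 4d 1d d1 5b as little → 0x5bd11d4d
  top 7b → 0x2d → addi [RI]
  [24:23] rd=3 = r3
  [22:0] imm=5315917 = $5315917
off 0x10: read f8 ff ff a7 as little → 0xa7fffff8
  top 7b → 0x53 → bra [J]
  [24:0] imm=33554424 (s25→-8) = $-8
off 0x14: read 00 00 c0 6c as little → 0x6cc00000
  top 7b → 0x36 → str [RR]
  [24:23] rd=1 = r1
  [22:21] rs=2 = r2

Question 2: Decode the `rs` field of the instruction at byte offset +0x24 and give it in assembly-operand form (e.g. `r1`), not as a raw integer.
[24] 00 00 e0 6d → 0x6de00000
  op=0x6de00000>>25=0x36 ⇒ str (RR)
  rd: (w>>23)&0x3=0x3 → r3
  rs: (w>>21)&0x3=0x3 → r3

r3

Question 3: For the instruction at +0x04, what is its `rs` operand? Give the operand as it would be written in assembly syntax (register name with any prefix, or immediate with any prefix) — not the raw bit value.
r1

[04] 00 00 a0 e5 → 0xe5a00000
  top 7b → 0x72 → load [RR]
  rd: (w>>23)&0x3=0x3 → r3
  rs: (w>>21)&0x3=0x1 → r1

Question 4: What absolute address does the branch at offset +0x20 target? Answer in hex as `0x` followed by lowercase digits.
off 0x20: read e8 ff ff ff as little → 0xffffffe8
  top 7b → 0x7f → call [J]
  imm: (w>>0)&0x1ffffff=0x1ffffe8 (s25→-24) → $-24
  target = base 0xaf6c + off 0x20 + 4 + imm -24 = 0xaf78

0xaf78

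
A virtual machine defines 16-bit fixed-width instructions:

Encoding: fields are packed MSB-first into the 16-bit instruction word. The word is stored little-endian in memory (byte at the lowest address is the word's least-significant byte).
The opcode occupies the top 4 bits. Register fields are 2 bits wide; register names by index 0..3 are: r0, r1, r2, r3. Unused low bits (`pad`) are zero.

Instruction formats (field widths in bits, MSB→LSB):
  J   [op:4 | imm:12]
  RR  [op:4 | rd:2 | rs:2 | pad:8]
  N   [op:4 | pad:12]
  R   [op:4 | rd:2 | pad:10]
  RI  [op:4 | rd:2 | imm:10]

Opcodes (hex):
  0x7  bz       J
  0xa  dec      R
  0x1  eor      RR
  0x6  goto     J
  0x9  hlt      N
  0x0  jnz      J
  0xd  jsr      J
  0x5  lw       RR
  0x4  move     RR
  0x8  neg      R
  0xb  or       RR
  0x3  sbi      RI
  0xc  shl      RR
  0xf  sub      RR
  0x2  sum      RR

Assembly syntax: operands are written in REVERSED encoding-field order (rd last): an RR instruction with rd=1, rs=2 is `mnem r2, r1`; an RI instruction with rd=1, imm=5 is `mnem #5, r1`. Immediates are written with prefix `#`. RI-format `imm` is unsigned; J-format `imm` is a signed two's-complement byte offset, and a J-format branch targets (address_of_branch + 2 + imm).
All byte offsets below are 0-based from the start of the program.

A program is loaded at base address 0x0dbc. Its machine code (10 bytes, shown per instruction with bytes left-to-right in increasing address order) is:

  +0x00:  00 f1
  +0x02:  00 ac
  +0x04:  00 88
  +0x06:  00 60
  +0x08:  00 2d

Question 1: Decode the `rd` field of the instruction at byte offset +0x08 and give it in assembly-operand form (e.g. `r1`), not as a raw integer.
@+08  little-endian(00 2d) = 0x2d00
  opcode bits[15:12]=0x2: sum/RR
  rd: (w>>10)&0x3=0x3 → r3
  rs: (w>>8)&0x3=0x1 → r1

r3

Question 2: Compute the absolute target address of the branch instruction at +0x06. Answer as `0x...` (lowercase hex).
off 0x06: read 00 60 as little → 0x6000
  top 4b → 0x6 → goto [J]
  imm@[11:0]=0x0 ⇒ #0
  target = base 0x0dbc + off 0x06 + 2 + imm 0 = 0x0dc4

0x0dc4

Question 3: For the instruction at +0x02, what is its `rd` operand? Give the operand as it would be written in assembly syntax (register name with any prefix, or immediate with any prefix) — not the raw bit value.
r3

off 0x02: read 00 ac as little → 0xac00
  op=0xac00>>12=0xa ⇒ dec (R)
  [11:10] rd=3 = r3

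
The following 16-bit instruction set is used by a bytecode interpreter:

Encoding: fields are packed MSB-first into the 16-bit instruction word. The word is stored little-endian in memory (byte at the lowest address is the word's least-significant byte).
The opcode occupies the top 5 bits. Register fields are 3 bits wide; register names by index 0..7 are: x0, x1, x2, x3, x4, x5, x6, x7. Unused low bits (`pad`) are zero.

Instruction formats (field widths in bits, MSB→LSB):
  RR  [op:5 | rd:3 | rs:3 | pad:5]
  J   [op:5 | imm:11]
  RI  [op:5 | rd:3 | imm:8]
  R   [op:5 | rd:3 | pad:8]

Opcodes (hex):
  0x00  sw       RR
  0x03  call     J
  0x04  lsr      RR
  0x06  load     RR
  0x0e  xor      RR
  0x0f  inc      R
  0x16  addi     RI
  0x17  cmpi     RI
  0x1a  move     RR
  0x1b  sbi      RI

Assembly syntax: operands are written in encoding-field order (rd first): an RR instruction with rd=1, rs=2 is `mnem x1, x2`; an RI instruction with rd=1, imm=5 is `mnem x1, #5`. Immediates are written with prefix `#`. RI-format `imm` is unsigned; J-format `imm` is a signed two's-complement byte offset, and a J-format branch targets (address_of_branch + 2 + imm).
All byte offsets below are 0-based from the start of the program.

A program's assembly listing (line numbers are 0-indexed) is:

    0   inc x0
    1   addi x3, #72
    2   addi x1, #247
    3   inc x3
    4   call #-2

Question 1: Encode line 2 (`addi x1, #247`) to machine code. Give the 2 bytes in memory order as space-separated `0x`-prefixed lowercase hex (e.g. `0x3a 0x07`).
L2: addi op=0x16:5|rd=1:3|imm=247:8 ⇒ 0xb1f7 ⇒ little f7 b1

0xf7 0xb1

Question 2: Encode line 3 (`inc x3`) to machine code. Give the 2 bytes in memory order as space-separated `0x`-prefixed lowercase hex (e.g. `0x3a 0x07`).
0x00 0x7b

line 3 (inc): pack op=0xf:5|rd=3:3|pad=0:8 = 0x7b00; little→ 00 7b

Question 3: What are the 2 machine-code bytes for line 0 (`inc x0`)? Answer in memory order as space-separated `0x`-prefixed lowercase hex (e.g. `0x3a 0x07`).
0x00 0x78

0. inc fields op=0xf:5|rd=0:3|pad=0:8 → word 7800h → 00 78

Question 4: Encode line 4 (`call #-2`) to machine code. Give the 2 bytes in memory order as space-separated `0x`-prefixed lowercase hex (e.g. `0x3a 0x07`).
0xfe 0x1f

line 4 (call): pack op=0x3:5|imm=-2:11 = 0x1ffe; little→ fe 1f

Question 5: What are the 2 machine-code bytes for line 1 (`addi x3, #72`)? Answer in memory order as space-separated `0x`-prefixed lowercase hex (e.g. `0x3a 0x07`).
L1: addi op=0x16:5|rd=3:3|imm=72:8 ⇒ 0xb348 ⇒ little 48 b3

0x48 0xb3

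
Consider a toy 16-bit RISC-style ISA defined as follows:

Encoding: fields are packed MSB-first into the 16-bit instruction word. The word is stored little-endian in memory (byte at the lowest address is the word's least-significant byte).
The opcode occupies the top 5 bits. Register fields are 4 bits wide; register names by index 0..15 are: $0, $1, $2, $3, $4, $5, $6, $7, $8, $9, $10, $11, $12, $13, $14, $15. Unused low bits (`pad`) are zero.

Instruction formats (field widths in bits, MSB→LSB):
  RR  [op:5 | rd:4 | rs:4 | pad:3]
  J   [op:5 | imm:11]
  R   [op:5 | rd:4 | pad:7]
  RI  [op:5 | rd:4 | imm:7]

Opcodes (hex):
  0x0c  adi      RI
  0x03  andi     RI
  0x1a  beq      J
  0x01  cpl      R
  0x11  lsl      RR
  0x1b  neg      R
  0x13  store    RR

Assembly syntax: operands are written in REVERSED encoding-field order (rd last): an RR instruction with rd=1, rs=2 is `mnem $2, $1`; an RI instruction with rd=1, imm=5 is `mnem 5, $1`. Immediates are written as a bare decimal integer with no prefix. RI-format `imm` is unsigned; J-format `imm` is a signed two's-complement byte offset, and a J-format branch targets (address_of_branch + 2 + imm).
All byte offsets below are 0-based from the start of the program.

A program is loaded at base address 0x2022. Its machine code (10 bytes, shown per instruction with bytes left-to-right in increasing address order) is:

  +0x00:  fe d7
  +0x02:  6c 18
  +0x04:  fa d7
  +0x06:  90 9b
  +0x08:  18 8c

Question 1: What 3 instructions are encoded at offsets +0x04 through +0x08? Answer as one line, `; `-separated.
+0x04: fa d7 ⇒ word 0xd7fa (little)
  top 5b → 0x1a → beq [J]
  imm@[10:0]=0x7fa (s11→-6) ⇒ -6
+0x06: 90 9b ⇒ word 0x9b90 (little)
  top 5b → 0x13 → store [RR]
  rd@[10:7]=0x7 ⇒ $7
  rs@[6:3]=0x2 ⇒ $2
+0x08: 18 8c ⇒ word 0x8c18 (little)
  top 5b → 0x11 → lsl [RR]
  rd@[10:7]=0x8 ⇒ $8
  rs@[6:3]=0x3 ⇒ $3

beq -6; store $2, $7; lsl $3, $8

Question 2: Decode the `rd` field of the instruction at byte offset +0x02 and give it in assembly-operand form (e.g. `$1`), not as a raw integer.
$0

+0x02: 6c 18 ⇒ word 0x186c (little)
  opcode bits[15:11]=0x3: andi/RI
  rd: (w>>7)&0xf=0x0 → $0
  imm: (w>>0)&0x7f=0x6c → 108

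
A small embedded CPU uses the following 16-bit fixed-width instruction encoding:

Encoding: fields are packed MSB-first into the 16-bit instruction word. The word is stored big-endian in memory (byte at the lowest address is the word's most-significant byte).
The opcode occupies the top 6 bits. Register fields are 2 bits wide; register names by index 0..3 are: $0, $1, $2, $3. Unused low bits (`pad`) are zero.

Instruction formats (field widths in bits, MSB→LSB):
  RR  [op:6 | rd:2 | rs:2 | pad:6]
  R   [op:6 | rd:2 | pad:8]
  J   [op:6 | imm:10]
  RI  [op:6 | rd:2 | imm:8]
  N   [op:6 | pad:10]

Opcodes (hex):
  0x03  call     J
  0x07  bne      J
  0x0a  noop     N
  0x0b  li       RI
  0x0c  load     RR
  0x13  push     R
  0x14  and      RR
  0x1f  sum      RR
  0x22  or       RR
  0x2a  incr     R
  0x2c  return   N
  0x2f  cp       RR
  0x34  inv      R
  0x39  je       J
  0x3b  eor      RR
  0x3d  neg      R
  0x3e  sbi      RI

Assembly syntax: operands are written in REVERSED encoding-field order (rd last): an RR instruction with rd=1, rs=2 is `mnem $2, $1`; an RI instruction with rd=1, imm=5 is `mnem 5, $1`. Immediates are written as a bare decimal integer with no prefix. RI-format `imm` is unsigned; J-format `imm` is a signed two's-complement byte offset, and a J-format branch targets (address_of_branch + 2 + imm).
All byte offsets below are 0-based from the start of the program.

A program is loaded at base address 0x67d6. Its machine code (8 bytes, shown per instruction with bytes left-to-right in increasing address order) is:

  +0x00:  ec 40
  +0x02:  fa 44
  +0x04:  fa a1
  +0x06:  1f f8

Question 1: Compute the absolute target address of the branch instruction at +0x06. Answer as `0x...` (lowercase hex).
0x67d6

@+06  big-endian(1f f8) = 0x1ff8
  top 6b → 0x7 → bne [J]
  imm: (w>>0)&0x3ff=0x3f8 (s10→-8) → -8
  target = base 0x67d6 + off 0x06 + 2 + imm -8 = 0x67d6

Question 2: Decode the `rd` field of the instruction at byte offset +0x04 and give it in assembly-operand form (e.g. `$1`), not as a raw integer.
@+04  big-endian(fa a1) = 0xfaa1
  top 6b → 0x3e → sbi [RI]
  [9:8] rd=2 = $2
  [7:0] imm=161 = 161

$2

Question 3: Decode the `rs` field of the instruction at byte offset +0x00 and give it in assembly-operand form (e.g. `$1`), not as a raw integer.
off 0x00: read ec 40 as big → 0xec40
  opcode bits[15:10]=0x3b: eor/RR
  [9:8] rd=0 = $0
  [7:6] rs=1 = $1

$1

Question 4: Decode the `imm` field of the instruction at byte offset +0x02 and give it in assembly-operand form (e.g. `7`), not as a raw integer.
[02] fa 44 → 0xfa44
  op=0xfa44>>10=0x3e ⇒ sbi (RI)
  [9:8] rd=2 = $2
  [7:0] imm=68 = 68

68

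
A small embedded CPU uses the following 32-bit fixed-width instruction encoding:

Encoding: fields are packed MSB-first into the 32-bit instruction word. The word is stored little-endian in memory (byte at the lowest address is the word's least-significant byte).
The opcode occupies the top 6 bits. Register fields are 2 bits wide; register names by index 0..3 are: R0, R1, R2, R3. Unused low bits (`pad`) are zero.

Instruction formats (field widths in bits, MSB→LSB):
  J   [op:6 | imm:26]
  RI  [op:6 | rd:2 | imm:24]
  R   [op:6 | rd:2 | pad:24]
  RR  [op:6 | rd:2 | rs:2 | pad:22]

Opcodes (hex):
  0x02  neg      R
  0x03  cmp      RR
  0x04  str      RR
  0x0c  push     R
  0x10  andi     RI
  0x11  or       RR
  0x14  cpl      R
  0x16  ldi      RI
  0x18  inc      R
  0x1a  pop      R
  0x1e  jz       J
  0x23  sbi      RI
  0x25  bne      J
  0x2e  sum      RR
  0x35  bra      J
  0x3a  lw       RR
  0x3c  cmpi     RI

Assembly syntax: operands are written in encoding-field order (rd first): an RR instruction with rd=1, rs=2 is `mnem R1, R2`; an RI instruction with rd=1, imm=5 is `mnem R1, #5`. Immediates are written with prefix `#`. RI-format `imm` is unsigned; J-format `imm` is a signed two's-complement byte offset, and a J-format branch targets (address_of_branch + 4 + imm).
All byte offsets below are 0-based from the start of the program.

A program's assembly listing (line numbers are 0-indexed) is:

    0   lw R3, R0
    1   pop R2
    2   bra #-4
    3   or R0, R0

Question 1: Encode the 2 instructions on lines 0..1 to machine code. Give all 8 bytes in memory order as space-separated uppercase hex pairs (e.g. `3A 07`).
00 00 00 EB 00 00 00 6A

line 0 (lw): pack op=0x3a:6|rd=3:2|rs=0:2|pad=0:22 = 0xeb000000; little→ 00 00 00 eb
line 1 (pop): pack op=0x1a:6|rd=2:2|pad=0:24 = 0x6a000000; little→ 00 00 00 6a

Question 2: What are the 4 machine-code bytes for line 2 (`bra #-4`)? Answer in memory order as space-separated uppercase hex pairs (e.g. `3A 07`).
line 2 (bra): pack op=0x35:6|imm=-4:26 = 0xd7fffffc; little→ fc ff ff d7

FC FF FF D7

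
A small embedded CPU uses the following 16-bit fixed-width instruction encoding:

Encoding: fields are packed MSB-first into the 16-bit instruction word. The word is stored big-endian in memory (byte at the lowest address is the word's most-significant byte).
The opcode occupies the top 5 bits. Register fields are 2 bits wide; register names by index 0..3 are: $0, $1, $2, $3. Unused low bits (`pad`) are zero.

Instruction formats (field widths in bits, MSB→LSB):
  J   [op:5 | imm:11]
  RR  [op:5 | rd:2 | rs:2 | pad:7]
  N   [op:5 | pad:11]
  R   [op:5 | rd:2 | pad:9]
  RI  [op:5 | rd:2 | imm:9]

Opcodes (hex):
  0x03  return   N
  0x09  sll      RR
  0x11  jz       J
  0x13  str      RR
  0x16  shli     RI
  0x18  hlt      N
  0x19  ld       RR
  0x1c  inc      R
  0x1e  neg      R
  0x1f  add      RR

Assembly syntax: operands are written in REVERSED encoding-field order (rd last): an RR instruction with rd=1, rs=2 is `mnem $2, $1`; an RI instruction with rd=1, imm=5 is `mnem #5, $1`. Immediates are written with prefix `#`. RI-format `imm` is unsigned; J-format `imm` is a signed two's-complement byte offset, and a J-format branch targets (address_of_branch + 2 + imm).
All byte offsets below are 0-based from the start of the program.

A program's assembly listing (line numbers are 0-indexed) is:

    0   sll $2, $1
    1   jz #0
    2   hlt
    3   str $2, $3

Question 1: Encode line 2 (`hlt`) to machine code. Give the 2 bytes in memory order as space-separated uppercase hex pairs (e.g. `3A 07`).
L2: hlt op=0x18:5|pad=0:11 ⇒ 0xc000 ⇒ big c0 00

C0 00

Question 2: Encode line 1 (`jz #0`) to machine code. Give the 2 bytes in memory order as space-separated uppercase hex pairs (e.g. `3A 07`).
L1: jz op=0x11:5|imm=0:11 ⇒ 0x8800 ⇒ big 88 00

88 00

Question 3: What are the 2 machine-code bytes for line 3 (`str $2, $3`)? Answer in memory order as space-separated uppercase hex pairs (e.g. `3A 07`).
3. str fields op=0x13:5|rd=3:2|rs=2:2|pad=0:7 → word 9f00h → 9f 00

9F 00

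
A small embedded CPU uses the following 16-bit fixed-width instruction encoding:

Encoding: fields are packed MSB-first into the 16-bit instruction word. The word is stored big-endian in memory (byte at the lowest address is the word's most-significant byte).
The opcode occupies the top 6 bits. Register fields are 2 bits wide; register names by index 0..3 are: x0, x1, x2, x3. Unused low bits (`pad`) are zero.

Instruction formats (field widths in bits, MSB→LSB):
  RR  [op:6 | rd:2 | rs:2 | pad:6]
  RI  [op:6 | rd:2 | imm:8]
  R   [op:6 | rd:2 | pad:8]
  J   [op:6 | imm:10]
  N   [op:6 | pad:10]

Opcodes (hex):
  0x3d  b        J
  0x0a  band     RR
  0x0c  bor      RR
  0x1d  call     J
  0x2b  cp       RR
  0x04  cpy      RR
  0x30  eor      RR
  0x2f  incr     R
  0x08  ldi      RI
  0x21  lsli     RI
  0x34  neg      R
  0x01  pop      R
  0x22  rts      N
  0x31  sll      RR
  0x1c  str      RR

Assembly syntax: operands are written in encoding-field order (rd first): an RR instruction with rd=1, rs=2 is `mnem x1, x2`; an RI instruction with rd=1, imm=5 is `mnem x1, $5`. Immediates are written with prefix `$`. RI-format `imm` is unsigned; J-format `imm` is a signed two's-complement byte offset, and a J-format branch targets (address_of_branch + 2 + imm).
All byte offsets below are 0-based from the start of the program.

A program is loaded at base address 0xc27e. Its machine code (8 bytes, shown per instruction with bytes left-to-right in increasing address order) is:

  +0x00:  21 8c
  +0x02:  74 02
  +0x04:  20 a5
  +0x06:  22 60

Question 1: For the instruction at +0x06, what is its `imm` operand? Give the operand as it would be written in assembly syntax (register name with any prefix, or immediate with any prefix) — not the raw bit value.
$96

@+06  big-endian(22 60) = 0x2260
  opcode bits[15:10]=0x8: ldi/RI
  rd@[9:8]=0x2 ⇒ x2
  imm@[7:0]=0x60 ⇒ $96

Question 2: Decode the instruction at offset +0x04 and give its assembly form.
ldi x0, $165

+0x04: 20 a5 ⇒ word 0x20a5 (big)
  op=0x20a5>>10=0x8 ⇒ ldi (RI)
  [9:8] rd=0 = x0
  [7:0] imm=165 = $165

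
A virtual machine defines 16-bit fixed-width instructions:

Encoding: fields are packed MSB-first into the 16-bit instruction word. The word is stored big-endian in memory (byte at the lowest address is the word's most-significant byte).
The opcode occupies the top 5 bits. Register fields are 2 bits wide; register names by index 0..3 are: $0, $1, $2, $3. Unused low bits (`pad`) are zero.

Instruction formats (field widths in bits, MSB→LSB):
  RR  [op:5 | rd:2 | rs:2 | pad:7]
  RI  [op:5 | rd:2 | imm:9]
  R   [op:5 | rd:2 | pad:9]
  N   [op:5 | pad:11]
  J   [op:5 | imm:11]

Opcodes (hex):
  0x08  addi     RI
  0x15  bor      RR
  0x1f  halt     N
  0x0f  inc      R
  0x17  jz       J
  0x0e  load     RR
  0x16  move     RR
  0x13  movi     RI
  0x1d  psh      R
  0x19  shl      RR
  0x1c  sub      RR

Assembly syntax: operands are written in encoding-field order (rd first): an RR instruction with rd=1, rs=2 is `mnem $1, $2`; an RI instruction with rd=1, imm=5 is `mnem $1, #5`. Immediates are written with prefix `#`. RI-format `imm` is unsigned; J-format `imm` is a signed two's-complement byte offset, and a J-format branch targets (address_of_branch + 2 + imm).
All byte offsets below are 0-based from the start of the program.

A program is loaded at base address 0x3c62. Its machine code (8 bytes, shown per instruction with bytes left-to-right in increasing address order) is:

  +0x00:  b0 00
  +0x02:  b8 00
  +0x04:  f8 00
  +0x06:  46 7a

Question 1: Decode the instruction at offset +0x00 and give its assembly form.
move $0, $0

+0x00: b0 00 ⇒ word 0xb000 (big)
  top 5b → 0x16 → move [RR]
  rd@[10:9]=0x0 ⇒ $0
  rs@[8:7]=0x0 ⇒ $0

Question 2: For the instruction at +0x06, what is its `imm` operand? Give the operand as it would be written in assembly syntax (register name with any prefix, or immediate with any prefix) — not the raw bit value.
off 0x06: read 46 7a as big → 0x467a
  top 5b → 0x8 → addi [RI]
  rd: (w>>9)&0x3=0x3 → $3
  imm: (w>>0)&0x1ff=0x7a → #122

#122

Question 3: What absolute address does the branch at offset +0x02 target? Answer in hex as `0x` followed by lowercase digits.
[02] b8 00 → 0xb800
  top 5b → 0x17 → jz [J]
  [10:0] imm=0 = #0
  target = base 0x3c62 + off 0x02 + 2 + imm 0 = 0x3c66

0x3c66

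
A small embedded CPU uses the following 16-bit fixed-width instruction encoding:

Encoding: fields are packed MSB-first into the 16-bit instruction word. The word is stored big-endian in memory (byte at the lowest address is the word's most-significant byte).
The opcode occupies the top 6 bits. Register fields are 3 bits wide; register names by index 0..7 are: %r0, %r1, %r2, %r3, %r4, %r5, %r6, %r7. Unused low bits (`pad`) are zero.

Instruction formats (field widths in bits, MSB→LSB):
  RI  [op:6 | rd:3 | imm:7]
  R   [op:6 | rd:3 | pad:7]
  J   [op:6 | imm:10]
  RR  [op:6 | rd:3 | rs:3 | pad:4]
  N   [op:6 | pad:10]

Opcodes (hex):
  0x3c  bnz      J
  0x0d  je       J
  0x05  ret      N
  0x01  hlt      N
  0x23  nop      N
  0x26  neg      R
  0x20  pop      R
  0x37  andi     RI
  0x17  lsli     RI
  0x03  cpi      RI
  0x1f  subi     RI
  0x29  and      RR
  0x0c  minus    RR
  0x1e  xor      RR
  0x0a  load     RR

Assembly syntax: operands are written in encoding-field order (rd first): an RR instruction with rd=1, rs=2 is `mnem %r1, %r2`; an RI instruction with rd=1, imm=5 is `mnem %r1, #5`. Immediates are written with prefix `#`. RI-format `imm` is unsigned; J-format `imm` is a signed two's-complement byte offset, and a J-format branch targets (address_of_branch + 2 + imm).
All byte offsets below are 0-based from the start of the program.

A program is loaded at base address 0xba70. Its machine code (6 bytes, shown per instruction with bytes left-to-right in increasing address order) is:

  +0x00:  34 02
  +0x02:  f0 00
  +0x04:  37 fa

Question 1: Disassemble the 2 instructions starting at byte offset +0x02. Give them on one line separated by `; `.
bnz #0; je #-6

+0x02: f0 00 ⇒ word 0xf000 (big)
  top 6b → 0x3c → bnz [J]
  imm: (w>>0)&0x3ff=0x0 → #0
+0x04: 37 fa ⇒ word 0x37fa (big)
  top 6b → 0xd → je [J]
  imm: (w>>0)&0x3ff=0x3fa (s10→-6) → #-6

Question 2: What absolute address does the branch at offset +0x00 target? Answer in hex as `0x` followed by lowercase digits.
+0x00: 34 02 ⇒ word 0x3402 (big)
  op=0x3402>>10=0xd ⇒ je (J)
  imm: (w>>0)&0x3ff=0x2 → #2
  target = base 0xba70 + off 0x00 + 2 + imm 2 = 0xba74

0xba74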